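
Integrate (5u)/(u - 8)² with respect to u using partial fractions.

Decompose: P = 5, Q = 5·8 + 0 = 40, so (5u)/(u - 8)² = 5/(u - 8) + 40/(u - 8)². Integrate: ∫ P/(u - 8) du = 5 ln|(u - 8)|; ∫ Q/(u - 8)² du = -40/(u - 8). Sum: 5 ln|(u - 8)| - 40/(u - 8) + C


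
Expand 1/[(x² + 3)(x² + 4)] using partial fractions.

Coefficient matching gives A = C = 0, B = 1/(4-3) = 1, D = -B = -1
Result: 1/(x² + 3) - 1/(x² + 4)


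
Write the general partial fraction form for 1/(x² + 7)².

Repeated quadratic factor: (Px + Q)/(x² + 7) + (Rx + S)/(x² + 7)²


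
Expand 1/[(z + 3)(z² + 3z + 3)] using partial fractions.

Cover-up at z = -3: P = 1/((-3)² + 3·(-3) + 3) = 1/3. Then Q = -P = -1/3, R = -P·(3 - 3) = 0
Result: (1/3)/(z + 3) - ((1/3)z)/(z² + 3z + 3)


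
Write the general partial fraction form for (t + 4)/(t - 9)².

Repeated linear factor: P/(t - 9) + Q/(t - 9)²


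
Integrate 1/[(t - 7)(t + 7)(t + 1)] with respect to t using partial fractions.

Cover-up: P = 1/112, Q = 1/84, R = -1/48. Decomposition: (1/112)/(t - 7) + (1/84)/(t + 7) - (1/48)/(t + 1). Integrate each term: (1/112) ln|(t - 7)| + (1/84) ln|(t + 7)| - (1/48) ln|(t + 1)| + C


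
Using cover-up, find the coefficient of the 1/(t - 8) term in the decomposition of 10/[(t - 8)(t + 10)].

Cover (t - 8), set t=8: 10/((t + 10) at t=8) = 10/(18) = 5/9


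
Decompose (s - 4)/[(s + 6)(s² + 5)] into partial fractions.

At s=-6: α = (1·(-6) - 4)/((-6)² + 5) = -10/41. β = -α = 10/41, γ = 1 - (-6)·α = -19/41
Result: (-10/41)/(s + 6) + ((10/41)s - 19/41)/(s² + 5)


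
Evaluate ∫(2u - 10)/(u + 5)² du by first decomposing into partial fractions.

Decompose: A = 2, B = 2·(-5) - 10 = -20, so (2u - 10)/(u + 5)² = 2/(u + 5) - 20/(u + 5)². Integrate: ∫ A/(u + 5) du = 2 ln|(u + 5)|; ∫ B/(u + 5)² du = 20/(u + 5). Sum: 2 ln|(u + 5)| + 20/(u + 5) + C


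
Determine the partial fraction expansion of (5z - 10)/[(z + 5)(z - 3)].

At z=-5: A = (5·(-5) - 10)/(-5 - 3) = 35/8. At z=3: B = (5·3 - 10)/(3 + 5) = 5/8
Result: (35/8)/(z + 5) + (5/8)/(z - 3)


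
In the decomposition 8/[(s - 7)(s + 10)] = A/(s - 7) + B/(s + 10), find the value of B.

Cover-up at s = -10: B = 8/(-10 - 7) = -8/17


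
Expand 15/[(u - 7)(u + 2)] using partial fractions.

15/(u - 7)(u + 2) = α/(u - 7) + β/(u + 2). α = 15/(7 + 2) = 5/3, β = 15/(-2 - 7) = -5/3
Result: (5/3)/(u - 7) - (5/3)/(u + 2)


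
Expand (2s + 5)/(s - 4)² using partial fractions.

(2s + 5) = A(s - 4) + B. At s = 4: B = 2·4 + 5 = 13. Coeff of s: A = 2
Result: 2/(s - 4) + 13/(s - 4)²


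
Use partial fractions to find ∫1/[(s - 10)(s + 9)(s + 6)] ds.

Cover-up: A = 1/304, B = 1/57, C = -1/48. Decomposition: (1/304)/(s - 10) + (1/57)/(s + 9) - (1/48)/(s + 6). Integrate each term: (1/304) ln|(s - 10)| + (1/57) ln|(s + 9)| - (1/48) ln|(s + 6)| + C


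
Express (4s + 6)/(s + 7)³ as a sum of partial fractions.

(4s + 6) = α(s + 7)² + β(s + 7) + γ. At s = -7: γ = 4·(-7) + 6 = -22. Coefficients: α = 0, β = 4
Result: 4/(s + 7)² - 22/(s + 7)³


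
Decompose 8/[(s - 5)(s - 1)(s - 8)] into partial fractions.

Using cover-up method: A = -2/3, B = 2/7, C = 8/21
Result: (-2/3)/(s - 5) + (2/7)/(s - 1) + (8/21)/(s - 8)


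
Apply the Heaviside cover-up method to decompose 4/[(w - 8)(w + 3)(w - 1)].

Cover (w - 8), w=8: P = 4/[(8 + 3)(8 - 1)] = 4/77. Cover (w + 3), w=-3: Q = 4/[(-3 - 8)(-3 - 1)] = 1/11. Cover (w - 1), w=1: R = 4/[(1 - 8)(1 + 3)] = -1/7.
Result: (4/77)/(w - 8) + (1/11)/(w + 3) - (1/7)/(w - 1)


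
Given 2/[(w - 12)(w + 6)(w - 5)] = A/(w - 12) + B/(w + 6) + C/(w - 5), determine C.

Cover-up at w = 5: C = 2/[(5 - 12)(5 + 6)] = 2/[(-7)(11)] = -2/77


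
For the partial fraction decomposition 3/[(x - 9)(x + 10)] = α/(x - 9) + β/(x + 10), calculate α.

Cover-up at x = 9: α = 3/(9 + 10) = 3/19


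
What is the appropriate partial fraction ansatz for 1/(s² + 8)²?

Repeated quadratic factor: (As + B)/(s² + 8) + (Cs + D)/(s² + 8)²


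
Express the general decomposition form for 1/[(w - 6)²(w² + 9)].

Repeated linear + quadratic: A/(w - 6) + B/(w - 6)² + (Cw + D)/(w² + 9)


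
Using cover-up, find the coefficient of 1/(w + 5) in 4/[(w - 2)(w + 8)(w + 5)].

Cover (w + 5), set w=-5: 4/[(-5 - 2)(-5 + 8)] = -4/21


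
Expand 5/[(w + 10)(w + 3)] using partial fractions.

5/(w + 10)(w + 3) = P/(w + 10) + Q/(w + 3). P = 5/(-10 + 3) = -5/7, Q = 5/(-3 + 10) = 5/7
Result: (-5/7)/(w + 10) + (5/7)/(w + 3)


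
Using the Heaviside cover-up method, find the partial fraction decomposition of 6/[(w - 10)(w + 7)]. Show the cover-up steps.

Cover (w - 10): set w=10, get A = 6/(10 + 7) = 6/17. Cover (w + 7): set w=-7, get B = 6/(-7 - 10) = -6/17.
Result: (6/17)/(w - 10) - (6/17)/(w + 7)


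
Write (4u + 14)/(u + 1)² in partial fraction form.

(4u + 14) = A(u + 1) + B. At u = -1: B = 4·(-1) + 14 = 10. Coeff of u: A = 4
Result: 4/(u + 1) + 10/(u + 1)²


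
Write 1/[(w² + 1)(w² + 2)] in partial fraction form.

Coefficient matching gives P = R = 0, Q = 1/(2-1) = 1, S = -Q = -1
Result: 1/(w² + 1) - 1/(w² + 2)


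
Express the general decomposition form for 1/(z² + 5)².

Repeated quadratic factor: (αz + β)/(z² + 5) + (γz + δ)/(z² + 5)²


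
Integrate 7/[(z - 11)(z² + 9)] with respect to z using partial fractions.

Cover-up at z=11: α = 7/(11²+9) = 7/130. Coeff matching: β = -7/130, γ = -77/130. Decomposition: (7/130)/(z - 11) - ((7/130)z + 77/130)/(z² + 9). Integrate: linear → ln, quadratic → (1/2)ln + arctan: (7/130) ln|(z - 11)| - (7/260) ln(z² + 9) - (77/390) arctan(z/3) + C


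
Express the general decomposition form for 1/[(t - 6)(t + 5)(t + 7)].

Three distinct linear factors: α/(t - 6) + β/(t + 5) + γ/(t + 7)


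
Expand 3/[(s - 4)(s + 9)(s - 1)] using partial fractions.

Using cover-up method: A = 1/13, B = 3/130, C = -1/10
Result: (1/13)/(s - 4) + (3/130)/(s + 9) - (1/10)/(s - 1)


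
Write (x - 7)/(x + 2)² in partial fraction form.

(x - 7) = α(x + 2) + β. At x = -2: β = 1·(-2) - 7 = -9. Coeff of x: α = 1
Result: 1/(x + 2) - 9/(x + 2)²


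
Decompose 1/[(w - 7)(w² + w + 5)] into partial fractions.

Cover-up at w = 7: α = 1/(7² + 1·7 + 5) = 1/61. Then β = -α = -1/61, γ = -α·(1 + 7) = -8/61
Result: (1/61)/(w - 7) - ((1/61)w + 8/61)/(w² + w + 5)


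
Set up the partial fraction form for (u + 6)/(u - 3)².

Repeated linear factor: A/(u - 3) + B/(u - 3)²


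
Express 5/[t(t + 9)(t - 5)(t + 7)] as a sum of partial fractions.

Using Heaviside cover-up: (-1/63)/t - (5/252)/(t + 9) + (1/168)/(t - 5) + (5/168)/(t + 7)


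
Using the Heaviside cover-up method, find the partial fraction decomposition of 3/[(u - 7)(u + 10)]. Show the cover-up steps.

Cover (u - 7): set u=7, get α = 3/(7 + 10) = 3/17. Cover (u + 10): set u=-10, get β = 3/(-10 - 7) = -3/17.
Result: (3/17)/(u - 7) - (3/17)/(u + 10)


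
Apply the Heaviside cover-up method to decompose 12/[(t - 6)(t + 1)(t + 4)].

Cover (t - 6), t=6: α = 12/[(6 + 1)(6 + 4)] = 6/35. Cover (t + 1), t=-1: β = 12/[(-1 - 6)(-1 + 4)] = -4/7. Cover (t + 4), t=-4: γ = 12/[(-4 - 6)(-4 + 1)] = 2/5.
Result: (6/35)/(t - 6) - (4/7)/(t + 1) + (2/5)/(t + 4)


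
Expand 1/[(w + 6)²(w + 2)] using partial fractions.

Cover-up at w=-2: γ = 1/(-2 + 6)² = 1/16. Cover-up at w=-6: β = 1/(-6 + 2) = -1/4. Comparing w² coeff: α = -γ = -1/16
Result: (-1/16)/(w + 6) - (1/4)/(w + 6)² + (1/16)/(w + 2)


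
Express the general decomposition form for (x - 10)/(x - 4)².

Repeated linear factor: P/(x - 4) + Q/(x - 4)²


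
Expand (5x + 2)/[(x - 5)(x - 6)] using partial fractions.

At x=5: P = (5·5 + 2)/(5 - 6) = -27. At x=6: Q = (5·6 + 2)/(6 - 5) = 32
Result: -27/(x - 5) + 32/(x - 6)


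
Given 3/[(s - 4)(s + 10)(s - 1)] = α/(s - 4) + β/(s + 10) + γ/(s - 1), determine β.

Cover-up at s = -10: β = 3/[(-10 - 4)(-10 - 1)] = 3/[(-14)(-11)] = 3/154


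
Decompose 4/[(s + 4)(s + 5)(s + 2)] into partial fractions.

Using cover-up method: A = -2, B = 4/3, C = 2/3
Result: -2/(s + 4) + (4/3)/(s + 5) + (2/3)/(s + 2)


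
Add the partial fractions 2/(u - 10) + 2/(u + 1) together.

Common denominator (u - 10)(u + 1). Numerator: 2(u + 1) + 2(u - 10) = (2u + 2) + (2u - 20) = 4u - 18
Result: (4u - 18)/[(u - 10)(u + 1)]


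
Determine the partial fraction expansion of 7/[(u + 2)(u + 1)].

7/(u + 2)(u + 1) = A/(u + 2) + B/(u + 1). A = 7/(-2 + 1) = -7, B = 7/(-1 + 2) = 7
Result: -7/(u + 2) + 7/(u + 1)


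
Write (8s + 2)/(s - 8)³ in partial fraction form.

(8s + 2) = P(s - 8)² + Q(s - 8) + R. At s = 8: R = 8·8 + 2 = 66. Coefficients: P = 0, Q = 8
Result: 8/(s - 8)² + 66/(s - 8)³


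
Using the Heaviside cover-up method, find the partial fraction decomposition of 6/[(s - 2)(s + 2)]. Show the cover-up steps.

Cover (s - 2): set s=2, get α = 6/(2 + 2) = 3/2. Cover (s + 2): set s=-2, get β = 6/(-2 - 2) = -3/2.
Result: (3/2)/(s - 2) - (3/2)/(s + 2)


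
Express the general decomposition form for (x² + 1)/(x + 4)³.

Repeated linear factor (power 3): P/(x + 4) + Q/(x + 4)² + R/(x + 4)³


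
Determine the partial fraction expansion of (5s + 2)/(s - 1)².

(5s + 2) = α(s - 1) + β. At s = 1: β = 5·1 + 2 = 7. Coeff of s: α = 5
Result: 5/(s - 1) + 7/(s - 1)²


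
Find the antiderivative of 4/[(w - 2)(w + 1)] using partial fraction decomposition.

Decompose: 4/[(w - 2)(w + 1)] = (4/3)/(w - 2) - (4/3)/(w + 1). Integrate each term: (4/3) ln|(w - 2)| - (4/3) ln|(w + 1)| + C


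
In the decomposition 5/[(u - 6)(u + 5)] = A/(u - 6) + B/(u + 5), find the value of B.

Cover-up at u = -5: B = 5/(-5 - 6) = -5/11


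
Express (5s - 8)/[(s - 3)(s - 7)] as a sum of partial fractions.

At s=3: P = (5·3 - 8)/(3 - 7) = -7/4. At s=7: Q = (5·7 - 8)/(7 - 3) = 27/4
Result: (-7/4)/(s - 3) + (27/4)/(s - 7)


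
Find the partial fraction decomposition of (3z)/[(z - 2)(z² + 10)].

At z=2: α = (3·2 + 0)/(2² + 10) = 3/7. β = -α = -3/7, γ = 3 - 2·α = 15/7
Result: (3/7)/(z - 2) - ((3/7)z - 15/7)/(z² + 10)


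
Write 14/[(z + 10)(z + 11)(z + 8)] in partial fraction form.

Using cover-up method: P = -7, Q = 14/3, R = 7/3
Result: -7/(z + 10) + (14/3)/(z + 11) + (7/3)/(z + 8)


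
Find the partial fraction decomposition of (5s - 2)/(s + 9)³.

(5s - 2) = A(s + 9)² + B(s + 9) + C. At s = -9: C = 5·(-9) - 2 = -47. Coefficients: A = 0, B = 5
Result: 5/(s + 9)² - 47/(s + 9)³


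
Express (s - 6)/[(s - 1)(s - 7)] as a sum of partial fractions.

At s=1: α = (1·1 - 6)/(1 - 7) = 5/6. At s=7: β = (1·7 - 6)/(7 - 1) = 1/6
Result: (5/6)/(s - 1) + (1/6)/(s - 7)


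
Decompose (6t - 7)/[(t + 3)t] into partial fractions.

At t=-3: P = (6·(-3) - 7)/(-3 - 0) = 25/3. At t=0: Q = (6·0 - 7)/(0 + 3) = -7/3
Result: (25/3)/(t + 3) - (7/3)/t


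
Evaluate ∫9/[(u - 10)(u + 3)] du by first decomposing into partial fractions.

Decompose: 9/[(u - 10)(u + 3)] = (9/13)/(u - 10) - (9/13)/(u + 3). Integrate each term: (9/13) ln|(u - 10)| - (9/13) ln|(u + 3)| + C


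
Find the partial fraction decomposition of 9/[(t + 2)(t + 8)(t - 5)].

Using cover-up method: α = -3/14, β = 3/26, γ = 9/91
Result: (-3/14)/(t + 2) + (3/26)/(t + 8) + (9/91)/(t - 5)


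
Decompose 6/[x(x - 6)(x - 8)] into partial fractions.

Using cover-up method: P = 1/8, Q = -1/2, R = 3/8
Result: (1/8)/x - (1/2)/(x - 6) + (3/8)/(x - 8)


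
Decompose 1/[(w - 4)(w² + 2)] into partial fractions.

Cover-up at w = 4: P = 1/(4² + 2) = 1/18. Then Q = -P = -1/18, R = -P·(0 + 4) = -2/9
Result: (1/18)/(w - 4) - ((1/18)w + 2/9)/(w² + 2)


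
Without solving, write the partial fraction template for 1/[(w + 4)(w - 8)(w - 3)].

Three distinct linear factors: P/(w + 4) + Q/(w - 8) + R/(w - 3)


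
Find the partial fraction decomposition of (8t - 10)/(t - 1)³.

(8t - 10) = A(t - 1)² + B(t - 1) + C. At t = 1: C = 8·1 - 10 = -2. Coefficients: A = 0, B = 8
Result: 8/(t - 1)² - 2/(t - 1)³


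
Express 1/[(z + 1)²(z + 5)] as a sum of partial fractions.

Cover-up at z=-5: C = 1/(-5 + 1)² = 1/16. Cover-up at z=-1: B = 1/(-1 + 5) = 1/4. Comparing z² coeff: A = -C = -1/16
Result: (-1/16)/(z + 1) + (1/4)/(z + 1)² + (1/16)/(z + 5)


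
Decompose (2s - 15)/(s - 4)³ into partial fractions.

(2s - 15) = A(s - 4)² + B(s - 4) + C. At s = 4: C = 2·4 - 15 = -7. Coefficients: A = 0, B = 2
Result: 2/(s - 4)² - 7/(s - 4)³


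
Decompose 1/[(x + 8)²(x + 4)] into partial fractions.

Cover-up at x=-4: C = 1/(-4 + 8)² = 1/16. Cover-up at x=-8: B = 1/(-8 + 4) = -1/4. Comparing x² coeff: A = -C = -1/16
Result: (-1/16)/(x + 8) - (1/4)/(x + 8)² + (1/16)/(x + 4)


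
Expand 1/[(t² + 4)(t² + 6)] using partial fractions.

Coefficient matching gives P = R = 0, Q = 1/(6-4) = 1/2, S = -Q = -1/2
Result: (1/2)/(t² + 4) - (1/2)/(t² + 6)


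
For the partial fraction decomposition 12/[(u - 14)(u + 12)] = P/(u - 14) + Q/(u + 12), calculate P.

Cover-up at u = 14: P = 12/(14 + 12) = 12/26 = 6/13


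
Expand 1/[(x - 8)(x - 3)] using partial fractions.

1/(x - 8)(x - 3) = P/(x - 8) + Q/(x - 3). P = 1/(8 - 3) = 1/5, Q = 1/(3 - 8) = -1/5
Result: (1/5)/(x - 8) - (1/5)/(x - 3)


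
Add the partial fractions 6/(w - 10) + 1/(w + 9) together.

Common denominator (w - 10)(w + 9). Numerator: 6(w + 9) + 1(w - 10) = (6w + 54) + (w - 10) = 7w + 44
Result: (7w + 44)/[(w - 10)(w + 9)]


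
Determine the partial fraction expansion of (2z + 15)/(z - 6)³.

(2z + 15) = α(z - 6)² + β(z - 6) + γ. At z = 6: γ = 2·6 + 15 = 27. Coefficients: α = 0, β = 2
Result: 2/(z - 6)² + 27/(z - 6)³


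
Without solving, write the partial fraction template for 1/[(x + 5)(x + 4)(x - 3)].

Three distinct linear factors: α/(x + 5) + β/(x + 4) + γ/(x - 3)


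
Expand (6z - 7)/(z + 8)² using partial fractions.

(6z - 7) = α(z + 8) + β. At z = -8: β = 6·(-8) - 7 = -55. Coeff of z: α = 6
Result: 6/(z + 8) - 55/(z + 8)²


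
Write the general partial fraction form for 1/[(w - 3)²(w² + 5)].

Repeated linear + quadratic: α/(w - 3) + β/(w - 3)² + (γw + δ)/(w² + 5)


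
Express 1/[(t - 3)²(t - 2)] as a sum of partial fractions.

Cover-up at t=2: C = 1/(2 - 3)² = 1. Cover-up at t=3: B = 1/(3 - 2) = 1. Comparing t² coeff: A = -C = -1
Result: -1/(t - 3) + 1/(t - 3)² + 1/(t - 2)


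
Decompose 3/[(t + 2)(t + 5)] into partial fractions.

3/(t + 2)(t + 5) = A/(t + 2) + B/(t + 5). A = 3/(-2 + 5) = 1, B = 3/(-5 + 2) = -1
Result: 1/(t + 2) - 1/(t + 5)


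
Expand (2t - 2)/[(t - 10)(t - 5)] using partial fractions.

At t=10: P = (2·10 - 2)/(10 - 5) = 18/5. At t=5: Q = (2·5 - 2)/(5 - 10) = -8/5
Result: (18/5)/(t - 10) - (8/5)/(t - 5)


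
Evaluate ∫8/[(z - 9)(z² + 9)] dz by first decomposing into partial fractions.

Cover-up at z=9: A = 8/(9²+9) = 4/45. Coeff matching: B = -4/45, C = -4/5. Decomposition: (4/45)/(z - 9) - ((4/45)z + 4/5)/(z² + 9). Integrate: linear → ln, quadratic → (1/2)ln + arctan: (4/45) ln|(z - 9)| - (2/45) ln(z² + 9) - (4/15) arctan(z/3) + C


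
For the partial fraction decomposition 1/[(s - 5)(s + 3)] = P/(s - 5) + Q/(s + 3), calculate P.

Cover-up at s = 5: P = 1/(5 + 3) = 1/8


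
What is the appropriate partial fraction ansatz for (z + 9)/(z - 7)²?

Repeated linear factor: A/(z - 7) + B/(z - 7)²


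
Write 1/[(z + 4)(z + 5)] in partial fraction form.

1/(z + 4)(z + 5) = P/(z + 4) + Q/(z + 5). P = 1/(-4 + 5) = 1, Q = 1/(-5 + 4) = -1
Result: 1/(z + 4) - 1/(z + 5)


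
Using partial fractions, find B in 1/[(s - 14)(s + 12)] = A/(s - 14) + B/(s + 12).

Cover-up at s = -12: B = 1/(-12 - 14) = -1/26


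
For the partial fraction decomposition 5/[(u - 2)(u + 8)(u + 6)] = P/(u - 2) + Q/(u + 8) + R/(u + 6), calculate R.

Cover-up at u = -6: R = 5/[(-6 - 2)(-6 + 8)] = 5/[(-8)(2)] = -5/16


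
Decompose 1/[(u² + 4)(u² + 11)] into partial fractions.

Coefficient matching gives P = R = 0, Q = 1/(11-4) = 1/7, S = -Q = -1/7
Result: (1/7)/(u² + 4) - (1/7)/(u² + 11)


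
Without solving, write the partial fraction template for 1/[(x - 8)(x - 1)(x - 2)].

Three distinct linear factors: P/(x - 8) + Q/(x - 1) + R/(x - 2)


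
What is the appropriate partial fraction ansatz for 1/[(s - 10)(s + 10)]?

Distinct linear factors: A/(s - 10) + B/(s + 10)


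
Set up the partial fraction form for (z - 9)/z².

Repeated linear factor: A/z + B/z²


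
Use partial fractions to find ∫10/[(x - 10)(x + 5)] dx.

Decompose: 10/[(x - 10)(x + 5)] = (2/3)/(x - 10) - (2/3)/(x + 5). Integrate each term: (2/3) ln|(x - 10)| - (2/3) ln|(x + 5)| + C


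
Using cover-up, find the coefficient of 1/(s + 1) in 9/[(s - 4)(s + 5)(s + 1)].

Cover (s + 1), set s=-1: 9/[(-1 - 4)(-1 + 5)] = -9/20


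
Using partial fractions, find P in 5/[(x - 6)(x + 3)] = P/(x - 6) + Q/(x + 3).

Cover-up at x = 6: P = 5/(6 + 3) = 5/9


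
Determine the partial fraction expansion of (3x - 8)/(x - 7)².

(3x - 8) = A(x - 7) + B. At x = 7: B = 3·7 - 8 = 13. Coeff of x: A = 3
Result: 3/(x - 7) + 13/(x - 7)²


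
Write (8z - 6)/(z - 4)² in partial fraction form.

(8z - 6) = α(z - 4) + β. At z = 4: β = 8·4 - 6 = 26. Coeff of z: α = 8
Result: 8/(z - 4) + 26/(z - 4)²


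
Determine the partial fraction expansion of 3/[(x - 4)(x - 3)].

3/(x - 4)(x - 3) = α/(x - 4) + β/(x - 3). α = 3/(4 - 3) = 3, β = 3/(3 - 4) = -3
Result: 3/(x - 4) - 3/(x - 3)


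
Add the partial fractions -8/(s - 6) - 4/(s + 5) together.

Common denominator (s - 6)(s + 5). Numerator: -8(s + 5) - 4(s - 6) = (-8s - 40) - (4s - 24) = -12s - 16
Result: (-12s - 16)/[(s - 6)(s + 5)]


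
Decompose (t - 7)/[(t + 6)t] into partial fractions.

At t=-6: α = (1·(-6) - 7)/(-6 - 0) = 13/6. At t=0: β = (1·0 - 7)/(0 + 6) = -7/6
Result: (13/6)/(t + 6) - (7/6)/t


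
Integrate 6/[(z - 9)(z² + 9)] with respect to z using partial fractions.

Cover-up at z=9: P = 6/(9²+9) = 1/15. Coeff matching: Q = -1/15, R = -3/5. Decomposition: (1/15)/(z - 9) - ((1/15)z + 3/5)/(z² + 9). Integrate: linear → ln, quadratic → (1/2)ln + arctan: (1/15) ln|(z - 9)| - (1/30) ln(z² + 9) - (1/5) arctan(z/3) + C


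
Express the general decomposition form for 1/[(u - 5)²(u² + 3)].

Repeated linear + quadratic: α/(u - 5) + β/(u - 5)² + (γu + δ)/(u² + 3)


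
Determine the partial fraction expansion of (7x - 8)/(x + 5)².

(7x - 8) = A(x + 5) + B. At x = -5: B = 7·(-5) - 8 = -43. Coeff of x: A = 7
Result: 7/(x + 5) - 43/(x + 5)²


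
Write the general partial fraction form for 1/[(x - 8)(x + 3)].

Distinct linear factors: A/(x - 8) + B/(x + 3)


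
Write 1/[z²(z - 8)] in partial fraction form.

Cover-up at z=8: R = 1/(8 - 0)² = 1/64. Cover-up at z=0: Q = 1/(0 - 8) = -1/8. Comparing z² coeff: P = -R = -1/64
Result: (-1/64)/z - (1/8)/z² + (1/64)/(z - 8)


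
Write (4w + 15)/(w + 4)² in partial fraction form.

(4w + 15) = A(w + 4) + B. At w = -4: B = 4·(-4) + 15 = -1. Coeff of w: A = 4
Result: 4/(w + 4) - 1/(w + 4)²


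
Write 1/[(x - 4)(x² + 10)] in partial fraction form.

Cover-up at x = 4: P = 1/(4² + 10) = 1/26. Then Q = -P = -1/26, R = -P·(0 + 4) = -2/13
Result: (1/26)/(x - 4) - ((1/26)x + 2/13)/(x² + 10)


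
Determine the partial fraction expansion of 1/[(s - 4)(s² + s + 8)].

Cover-up at s = 4: α = 1/(4² + 1·4 + 8) = 1/28. Then β = -α = -1/28, γ = -α·(1 + 4) = -5/28
Result: (1/28)/(s - 4) - ((1/28)s + 5/28)/(s² + s + 8)


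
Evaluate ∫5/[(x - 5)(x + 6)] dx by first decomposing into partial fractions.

Decompose: 5/[(x - 5)(x + 6)] = (5/11)/(x - 5) - (5/11)/(x + 6). Integrate each term: (5/11) ln|(x - 5)| - (5/11) ln|(x + 6)| + C


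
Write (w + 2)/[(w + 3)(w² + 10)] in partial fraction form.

At w=-3: A = (1·(-3) + 2)/((-3)² + 10) = -1/19. B = -A = 1/19, C = 1 - (-3)·A = 16/19
Result: (-1/19)/(w + 3) + ((1/19)w + 16/19)/(w² + 10)


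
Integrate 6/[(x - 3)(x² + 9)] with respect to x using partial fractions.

Cover-up at x=3: α = 6/(3²+9) = 1/3. Coeff matching: β = -1/3, γ = -1. Decomposition: (1/3)/(x - 3) - ((1/3)x + 1)/(x² + 9). Integrate: linear → ln, quadratic → (1/2)ln + arctan: (1/3) ln|(x - 3)| - (1/6) ln(x² + 9) - (1/3) arctan(x/3) + C


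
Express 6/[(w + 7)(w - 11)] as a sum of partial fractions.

6/(w + 7)(w - 11) = P/(w + 7) + Q/(w - 11). P = 6/(-7 - 11) = -1/3, Q = 6/(11 + 7) = 1/3
Result: (-1/3)/(w + 7) + (1/3)/(w - 11)


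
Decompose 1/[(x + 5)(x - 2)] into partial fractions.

1/(x + 5)(x - 2) = P/(x + 5) + Q/(x - 2). P = 1/(-5 - 2) = -1/7, Q = 1/(2 + 5) = 1/7
Result: (-1/7)/(x + 5) + (1/7)/(x - 2)


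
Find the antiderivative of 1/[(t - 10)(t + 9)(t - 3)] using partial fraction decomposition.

Cover-up: A = 1/133, B = 1/228, C = -1/84. Decomposition: (1/133)/(t - 10) + (1/228)/(t + 9) - (1/84)/(t - 3). Integrate each term: (1/133) ln|(t - 10)| + (1/228) ln|(t + 9)| - (1/84) ln|(t - 3)| + C


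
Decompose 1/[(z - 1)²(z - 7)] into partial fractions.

Cover-up at z=7: C = 1/(7 - 1)² = 1/36. Cover-up at z=1: B = 1/(1 - 7) = -1/6. Comparing z² coeff: A = -C = -1/36
Result: (-1/36)/(z - 1) - (1/6)/(z - 1)² + (1/36)/(z - 7)


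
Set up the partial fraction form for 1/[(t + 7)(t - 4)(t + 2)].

Three distinct linear factors: α/(t + 7) + β/(t - 4) + γ/(t + 2)


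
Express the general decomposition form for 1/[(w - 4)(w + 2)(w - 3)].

Three distinct linear factors: α/(w - 4) + β/(w + 2) + γ/(w - 3)


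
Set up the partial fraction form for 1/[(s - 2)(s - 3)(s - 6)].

Three distinct linear factors: α/(s - 2) + β/(s - 3) + γ/(s - 6)


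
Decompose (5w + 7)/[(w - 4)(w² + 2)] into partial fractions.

At w=4: α = (5·4 + 7)/(4² + 2) = 3/2. β = -α = -3/2, γ = 5 - 4·α = -1
Result: (3/2)/(w - 4) - ((3/2)w + 1)/(w² + 2)


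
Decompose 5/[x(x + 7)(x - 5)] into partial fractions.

Using cover-up method: α = -1/7, β = 5/84, γ = 1/12
Result: (-1/7)/x + (5/84)/(x + 7) + (1/12)/(x - 5)


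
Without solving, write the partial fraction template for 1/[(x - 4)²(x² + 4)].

Repeated linear + quadratic: α/(x - 4) + β/(x - 4)² + (γx + δ)/(x² + 4)


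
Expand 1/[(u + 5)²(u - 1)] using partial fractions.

Cover-up at u=1: C = 1/(1 + 5)² = 1/36. Cover-up at u=-5: B = 1/(-5 - 1) = -1/6. Comparing u² coeff: A = -C = -1/36
Result: (-1/36)/(u + 5) - (1/6)/(u + 5)² + (1/36)/(u - 1)


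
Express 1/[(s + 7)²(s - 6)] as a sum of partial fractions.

Cover-up at s=6: C = 1/(6 + 7)² = 1/169. Cover-up at s=-7: B = 1/(-7 - 6) = -1/13. Comparing s² coeff: A = -C = -1/169
Result: (-1/169)/(s + 7) - (1/13)/(s + 7)² + (1/169)/(s - 6)


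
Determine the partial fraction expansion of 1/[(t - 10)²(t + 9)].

Cover-up at t=-9: R = 1/(-9 - 10)² = 1/361. Cover-up at t=10: Q = 1/(10 + 9) = 1/19. Comparing t² coeff: P = -R = -1/361
Result: (-1/361)/(t - 10) + (1/19)/(t - 10)² + (1/361)/(t + 9)


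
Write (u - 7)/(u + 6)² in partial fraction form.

(u - 7) = P(u + 6) + Q. At u = -6: Q = 1·(-6) - 7 = -13. Coeff of u: P = 1
Result: 1/(u + 6) - 13/(u + 6)²


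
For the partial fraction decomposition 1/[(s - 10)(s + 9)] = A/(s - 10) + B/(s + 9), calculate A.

Cover-up at s = 10: A = 1/(10 + 9) = 1/19


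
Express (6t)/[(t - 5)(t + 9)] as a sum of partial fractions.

At t=5: P = (6·5 + 0)/(5 + 9) = 15/7. At t=-9: Q = (6·(-9) + 0)/(-9 - 5) = 27/7
Result: (15/7)/(t - 5) + (27/7)/(t + 9)


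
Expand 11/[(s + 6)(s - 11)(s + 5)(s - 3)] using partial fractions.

Using Heaviside cover-up: (-11/153)/(s + 6) + (11/2176)/(s - 11) + (11/128)/(s + 5) - (11/576)/(s - 3)


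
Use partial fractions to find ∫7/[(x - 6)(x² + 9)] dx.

Cover-up at x=6: α = 7/(6²+9) = 7/45. Coeff matching: β = -7/45, γ = -14/15. Decomposition: (7/45)/(x - 6) - ((7/45)x + 14/15)/(x² + 9). Integrate: linear → ln, quadratic → (1/2)ln + arctan: (7/45) ln|(x - 6)| - (7/90) ln(x² + 9) - (14/45) arctan(x/3) + C


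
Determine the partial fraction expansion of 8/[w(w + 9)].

8/w(w + 9) = P/w + Q/(w + 9). P = 8/(0 + 9) = 8/9, Q = 8/(-9 - 0) = -8/9
Result: (8/9)/w - (8/9)/(w + 9)


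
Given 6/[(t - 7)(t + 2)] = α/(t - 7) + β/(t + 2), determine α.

Cover-up at t = 7: α = 6/(7 + 2) = 6/9 = 2/3


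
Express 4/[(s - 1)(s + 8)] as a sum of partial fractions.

4/(s - 1)(s + 8) = A/(s - 1) + B/(s + 8). A = 4/(1 + 8) = 4/9, B = 4/(-8 - 1) = -4/9
Result: (4/9)/(s - 1) - (4/9)/(s + 8)


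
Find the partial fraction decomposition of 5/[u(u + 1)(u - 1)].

Using cover-up method: A = -5, B = 5/2, C = 5/2
Result: -5/u + (5/2)/(u + 1) + (5/2)/(u - 1)


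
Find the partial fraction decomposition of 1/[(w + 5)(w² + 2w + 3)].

Cover-up at w = -5: P = 1/((-5)² + 2·(-5) + 3) = 1/18. Then Q = -P = -1/18, R = -P·(2 - 5) = 1/6
Result: (1/18)/(w + 5) - ((1/18)w - 1/6)/(w² + 2w + 3)


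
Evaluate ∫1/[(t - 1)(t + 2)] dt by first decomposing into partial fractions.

Decompose: 1/[(t - 1)(t + 2)] = (1/3)/(t - 1) - (1/3)/(t + 2). Integrate each term: (1/3) ln|(t - 1)| - (1/3) ln|(t + 2)| + C


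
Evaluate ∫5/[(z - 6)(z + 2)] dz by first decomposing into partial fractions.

Decompose: 5/[(z - 6)(z + 2)] = (5/8)/(z - 6) - (5/8)/(z + 2). Integrate each term: (5/8) ln|(z - 6)| - (5/8) ln|(z + 2)| + C


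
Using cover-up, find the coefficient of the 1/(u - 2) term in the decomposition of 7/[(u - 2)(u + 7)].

Cover (u - 2), set u=2: 7/((u + 7) at u=2) = 7/(9) = 7/9


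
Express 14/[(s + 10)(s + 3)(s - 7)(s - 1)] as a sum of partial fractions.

Using Heaviside cover-up: (-2/187)/(s + 10) + (1/20)/(s + 3) + (7/510)/(s - 7) - (7/132)/(s - 1)


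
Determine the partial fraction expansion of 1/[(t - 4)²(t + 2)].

Cover-up at t=-2: γ = 1/(-2 - 4)² = 1/36. Cover-up at t=4: β = 1/(4 + 2) = 1/6. Comparing t² coeff: α = -γ = -1/36
Result: (-1/36)/(t - 4) + (1/6)/(t - 4)² + (1/36)/(t + 2)


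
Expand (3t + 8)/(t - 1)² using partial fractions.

(3t + 8) = P(t - 1) + Q. At t = 1: Q = 3·1 + 8 = 11. Coeff of t: P = 3
Result: 3/(t - 1) + 11/(t - 1)²


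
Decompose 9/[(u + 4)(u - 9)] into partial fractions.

9/(u + 4)(u - 9) = α/(u + 4) + β/(u - 9). α = 9/(-4 - 9) = -9/13, β = 9/(9 + 4) = 9/13
Result: (-9/13)/(u + 4) + (9/13)/(u - 9)


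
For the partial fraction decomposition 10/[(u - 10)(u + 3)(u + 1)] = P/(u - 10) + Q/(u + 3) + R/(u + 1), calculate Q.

Cover-up at u = -3: Q = 10/[(-3 - 10)(-3 + 1)] = 10/[(-13)(-2)] = 10/26 = 5/13


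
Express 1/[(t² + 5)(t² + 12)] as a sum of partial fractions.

Coefficient matching gives A = C = 0, B = 1/(12-5) = 1/7, D = -B = -1/7
Result: (1/7)/(t² + 5) - (1/7)/(t² + 12)


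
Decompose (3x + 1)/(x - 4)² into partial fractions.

(3x + 1) = A(x - 4) + B. At x = 4: B = 3·4 + 1 = 13. Coeff of x: A = 3
Result: 3/(x - 4) + 13/(x - 4)²


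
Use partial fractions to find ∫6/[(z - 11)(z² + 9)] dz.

Cover-up at z=11: A = 6/(11²+9) = 3/65. Coeff matching: B = -3/65, C = -33/65. Decomposition: (3/65)/(z - 11) - ((3/65)z + 33/65)/(z² + 9). Integrate: linear → ln, quadratic → (1/2)ln + arctan: (3/65) ln|(z - 11)| - (3/130) ln(z² + 9) - (11/65) arctan(z/3) + C


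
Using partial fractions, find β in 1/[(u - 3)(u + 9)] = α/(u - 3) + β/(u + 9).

Cover-up at u = -9: β = 1/(-9 - 3) = -1/12


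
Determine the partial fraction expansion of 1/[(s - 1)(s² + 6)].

Cover-up at s = 1: A = 1/(1² + 6) = 1/7. Then B = -A = -1/7, C = -A·(0 + 1) = -1/7
Result: (1/7)/(s - 1) - ((1/7)s + 1/7)/(s² + 6)


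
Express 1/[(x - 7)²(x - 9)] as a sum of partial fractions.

Cover-up at x=9: C = 1/(9 - 7)² = 1/4. Cover-up at x=7: B = 1/(7 - 9) = -1/2. Comparing x² coeff: A = -C = -1/4
Result: (-1/4)/(x - 7) - (1/2)/(x - 7)² + (1/4)/(x - 9)


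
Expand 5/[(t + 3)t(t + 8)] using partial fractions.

Using cover-up method: α = -1/3, β = 5/24, γ = 1/8
Result: (-1/3)/(t + 3) + (5/24)/t + (1/8)/(t + 8)


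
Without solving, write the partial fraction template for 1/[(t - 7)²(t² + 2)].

Repeated linear + quadratic: α/(t - 7) + β/(t - 7)² + (γt + δ)/(t² + 2)


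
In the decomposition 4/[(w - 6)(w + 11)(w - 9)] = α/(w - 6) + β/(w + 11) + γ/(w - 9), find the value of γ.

Cover-up at w = 9: γ = 4/[(9 - 6)(9 + 11)] = 4/[(3)(20)] = 4/60 = 1/15


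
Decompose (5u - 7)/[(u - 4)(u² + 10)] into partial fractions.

At u=4: P = (5·4 - 7)/(4² + 10) = 1/2. Q = -P = -1/2, R = 5 - 4·P = 3
Result: (1/2)/(u - 4) - ((1/2)u - 3)/(u² + 10)


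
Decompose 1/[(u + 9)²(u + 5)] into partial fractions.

Cover-up at u=-5: γ = 1/(-5 + 9)² = 1/16. Cover-up at u=-9: β = 1/(-9 + 5) = -1/4. Comparing u² coeff: α = -γ = -1/16
Result: (-1/16)/(u + 9) - (1/4)/(u + 9)² + (1/16)/(u + 5)


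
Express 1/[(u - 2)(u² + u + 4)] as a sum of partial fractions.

Cover-up at u = 2: P = 1/(2² + 1·2 + 4) = 1/10. Then Q = -P = -1/10, R = -P·(1 + 2) = -3/10
Result: (1/10)/(u - 2) - ((1/10)u + 3/10)/(u² + u + 4)


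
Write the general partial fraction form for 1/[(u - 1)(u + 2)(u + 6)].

Three distinct linear factors: α/(u - 1) + β/(u + 2) + γ/(u + 6)


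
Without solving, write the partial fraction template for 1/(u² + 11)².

Repeated quadratic factor: (Au + B)/(u² + 11) + (Cu + D)/(u² + 11)²


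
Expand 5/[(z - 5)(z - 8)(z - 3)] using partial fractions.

Using cover-up method: P = -5/6, Q = 1/3, R = 1/2
Result: (-5/6)/(z - 5) + (1/3)/(z - 8) + (1/2)/(z - 3)


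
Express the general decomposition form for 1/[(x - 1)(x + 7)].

Distinct linear factors: P/(x - 1) + Q/(x + 7)


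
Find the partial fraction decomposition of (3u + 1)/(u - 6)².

(3u + 1) = A(u - 6) + B. At u = 6: B = 3·6 + 1 = 19. Coeff of u: A = 3
Result: 3/(u - 6) + 19/(u - 6)²


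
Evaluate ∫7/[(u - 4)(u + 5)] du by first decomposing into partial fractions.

Decompose: 7/[(u - 4)(u + 5)] = (7/9)/(u - 4) - (7/9)/(u + 5). Integrate each term: (7/9) ln|(u - 4)| - (7/9) ln|(u + 5)| + C


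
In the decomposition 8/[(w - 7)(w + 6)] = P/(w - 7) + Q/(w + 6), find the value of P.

Cover-up at w = 7: P = 8/(7 + 6) = 8/13


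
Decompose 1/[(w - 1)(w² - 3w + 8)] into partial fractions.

Cover-up at w = 1: A = 1/(1² - 3·1 + 8) = 1/6. Then B = -A = -1/6, C = -A·(-3 + 1) = 1/3
Result: (1/6)/(w - 1) - ((1/6)w - 1/3)/(w² - 3w + 8)


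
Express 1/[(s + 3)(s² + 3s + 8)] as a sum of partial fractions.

Cover-up at s = -3: α = 1/((-3)² + 3·(-3) + 8) = 1/8. Then β = -α = -1/8, γ = -α·(3 - 3) = 0
Result: (1/8)/(s + 3) - ((1/8)s)/(s² + 3s + 8)


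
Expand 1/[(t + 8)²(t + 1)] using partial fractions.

Cover-up at t=-1: γ = 1/(-1 + 8)² = 1/49. Cover-up at t=-8: β = 1/(-8 + 1) = -1/7. Comparing t² coeff: α = -γ = -1/49
Result: (-1/49)/(t + 8) - (1/7)/(t + 8)² + (1/49)/(t + 1)


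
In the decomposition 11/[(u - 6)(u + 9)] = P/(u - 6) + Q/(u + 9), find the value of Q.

Cover-up at u = -9: Q = 11/(-9 - 6) = -11/15


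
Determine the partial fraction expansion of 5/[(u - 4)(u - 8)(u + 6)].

Using cover-up method: P = -1/8, Q = 5/56, R = 1/28
Result: (-1/8)/(u - 4) + (5/56)/(u - 8) + (1/28)/(u + 6)


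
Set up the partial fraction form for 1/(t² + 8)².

Repeated quadratic factor: (Pt + Q)/(t² + 8) + (Rt + S)/(t² + 8)²


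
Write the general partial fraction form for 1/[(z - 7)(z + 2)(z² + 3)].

Two linear + quadratic: α/(z - 7) + β/(z + 2) + (γz + δ)/(z² + 3)


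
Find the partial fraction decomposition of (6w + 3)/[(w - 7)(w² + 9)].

At w=7: α = (6·7 + 3)/(7² + 9) = 45/58. β = -α = -45/58, γ = 6 - 7·α = 33/58
Result: (45/58)/(w - 7) - ((45/58)w - 33/58)/(w² + 9)


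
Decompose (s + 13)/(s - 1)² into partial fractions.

(s + 13) = A(s - 1) + B. At s = 1: B = 1·1 + 13 = 14. Coeff of s: A = 1
Result: 1/(s - 1) + 14/(s - 1)²


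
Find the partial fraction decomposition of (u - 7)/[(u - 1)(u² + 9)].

At u=1: α = (1·1 - 7)/(1² + 9) = -3/5. β = -α = 3/5, γ = 1 - 1·α = 8/5
Result: (-3/5)/(u - 1) + ((3/5)u + 8/5)/(u² + 9)


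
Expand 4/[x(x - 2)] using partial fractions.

4/x(x - 2) = α/x + β/(x - 2). α = 4/(0 - 2) = -2, β = 4/(2 - 0) = 2
Result: -2/x + 2/(x - 2)


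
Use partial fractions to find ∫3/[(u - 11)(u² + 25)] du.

Cover-up at u=11: A = 3/(11²+25) = 3/146. Coeff matching: B = -3/146, C = -33/146. Decomposition: (3/146)/(u - 11) - ((3/146)u + 33/146)/(u² + 25). Integrate: linear → ln, quadratic → (1/2)ln + arctan: (3/146) ln|(u - 11)| - (3/292) ln(u² + 25) - (33/730) arctan(u/5) + C


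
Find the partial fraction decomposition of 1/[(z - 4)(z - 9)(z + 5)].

Using cover-up method: α = -1/45, β = 1/70, γ = 1/126
Result: (-1/45)/(z - 4) + (1/70)/(z - 9) + (1/126)/(z + 5)


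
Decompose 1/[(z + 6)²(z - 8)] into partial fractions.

Cover-up at z=8: R = 1/(8 + 6)² = 1/196. Cover-up at z=-6: Q = 1/(-6 - 8) = -1/14. Comparing z² coeff: P = -R = -1/196
Result: (-1/196)/(z + 6) - (1/14)/(z + 6)² + (1/196)/(z - 8)


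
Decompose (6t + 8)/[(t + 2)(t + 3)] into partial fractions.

At t=-2: α = (6·(-2) + 8)/(-2 + 3) = -4. At t=-3: β = (6·(-3) + 8)/(-3 + 2) = 10
Result: -4/(t + 2) + 10/(t + 3)


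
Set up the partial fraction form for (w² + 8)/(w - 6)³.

Repeated linear factor (power 3): P/(w - 6) + Q/(w - 6)² + R/(w - 6)³


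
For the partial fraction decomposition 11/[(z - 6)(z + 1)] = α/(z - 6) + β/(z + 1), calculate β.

Cover-up at z = -1: β = 11/(-1 - 6) = -11/7


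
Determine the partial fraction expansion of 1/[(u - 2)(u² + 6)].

Cover-up at u = 2: A = 1/(2² + 6) = 1/10. Then B = -A = -1/10, C = -A·(0 + 2) = -1/5
Result: (1/10)/(u - 2) - ((1/10)u + 1/5)/(u² + 6)


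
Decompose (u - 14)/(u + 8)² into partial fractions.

(u - 14) = P(u + 8) + Q. At u = -8: Q = 1·(-8) - 14 = -22. Coeff of u: P = 1
Result: 1/(u + 8) - 22/(u + 8)²


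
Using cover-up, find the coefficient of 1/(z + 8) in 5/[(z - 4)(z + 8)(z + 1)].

Cover (z + 8), set z=-8: 5/[(-8 - 4)(-8 + 1)] = 5/84


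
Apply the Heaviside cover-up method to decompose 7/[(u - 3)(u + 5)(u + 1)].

Cover (u - 3), u=3: P = 7/[(3 + 5)(3 + 1)] = 7/32. Cover (u + 5), u=-5: Q = 7/[(-5 - 3)(-5 + 1)] = 7/32. Cover (u + 1), u=-1: R = 7/[(-1 - 3)(-1 + 5)] = -7/16.
Result: (7/32)/(u - 3) + (7/32)/(u + 5) - (7/16)/(u + 1)


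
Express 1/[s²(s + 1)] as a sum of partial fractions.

Cover-up at s=-1: γ = 1/(-1 - 0)² = 1. Cover-up at s=0: β = 1/(0 + 1) = 1. Comparing s² coeff: α = -γ = -1
Result: -1/s + 1/s² + 1/(s + 1)


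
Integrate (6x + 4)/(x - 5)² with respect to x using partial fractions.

Decompose: P = 6, Q = 6·5 + 4 = 34, so (6x + 4)/(x - 5)² = 6/(x - 5) + 34/(x - 5)². Integrate: ∫ P/(x - 5) dx = 6 ln|(x - 5)|; ∫ Q/(x - 5)² dx = -34/(x - 5). Sum: 6 ln|(x - 5)| - 34/(x - 5) + C


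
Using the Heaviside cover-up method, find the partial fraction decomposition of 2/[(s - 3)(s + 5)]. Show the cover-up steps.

Cover (s - 3): set s=3, get A = 2/(3 + 5) = 1/4. Cover (s + 5): set s=-5, get B = 2/(-5 - 3) = -1/4.
Result: (1/4)/(s - 3) - (1/4)/(s + 5)


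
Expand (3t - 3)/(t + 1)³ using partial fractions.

(3t - 3) = A(t + 1)² + B(t + 1) + C. At t = -1: C = 3·(-1) - 3 = -6. Coefficients: A = 0, B = 3
Result: 3/(t + 1)² - 6/(t + 1)³


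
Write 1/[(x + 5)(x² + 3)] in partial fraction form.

Cover-up at x = -5: P = 1/((-5)² + 3) = 1/28. Then Q = -P = -1/28, R = -P·(0 - 5) = 5/28
Result: (1/28)/(x + 5) - ((1/28)x - 5/28)/(x² + 3)


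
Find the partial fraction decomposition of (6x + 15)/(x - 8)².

(6x + 15) = α(x - 8) + β. At x = 8: β = 6·8 + 15 = 63. Coeff of x: α = 6
Result: 6/(x - 8) + 63/(x - 8)²


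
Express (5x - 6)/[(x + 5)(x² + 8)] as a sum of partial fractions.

At x=-5: A = (5·(-5) - 6)/((-5)² + 8) = -31/33. B = -A = 31/33, C = 5 - (-5)·A = 10/33
Result: (-31/33)/(x + 5) + ((31/33)x + 10/33)/(x² + 8)


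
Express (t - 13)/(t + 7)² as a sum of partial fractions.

(t - 13) = P(t + 7) + Q. At t = -7: Q = 1·(-7) - 13 = -20. Coeff of t: P = 1
Result: 1/(t + 7) - 20/(t + 7)²


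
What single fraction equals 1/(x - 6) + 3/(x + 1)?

Common denominator (x - 6)(x + 1). Numerator: 1(x + 1) + 3(x - 6) = (x + 1) + (3x - 18) = 4x - 17
Result: (4x - 17)/[(x - 6)(x + 1)]


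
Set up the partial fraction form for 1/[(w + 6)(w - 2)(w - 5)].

Three distinct linear factors: A/(w + 6) + B/(w - 2) + C/(w - 5)


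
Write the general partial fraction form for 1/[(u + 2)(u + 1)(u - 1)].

Three distinct linear factors: α/(u + 2) + β/(u + 1) + γ/(u - 1)


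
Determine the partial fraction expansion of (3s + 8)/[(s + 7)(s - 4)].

At s=-7: α = (3·(-7) + 8)/(-7 - 4) = 13/11. At s=4: β = (3·4 + 8)/(4 + 7) = 20/11
Result: (13/11)/(s + 7) + (20/11)/(s - 4)


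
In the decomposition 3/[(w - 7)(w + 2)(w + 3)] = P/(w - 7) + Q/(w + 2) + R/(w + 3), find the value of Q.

Cover-up at w = -2: Q = 3/[(-2 - 7)(-2 + 3)] = 3/[(-9)(1)] = -3/9 = -1/3


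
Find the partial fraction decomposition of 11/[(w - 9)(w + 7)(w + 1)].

Using cover-up method: A = 11/160, B = 11/96, C = -11/60
Result: (11/160)/(w - 9) + (11/96)/(w + 7) - (11/60)/(w + 1)


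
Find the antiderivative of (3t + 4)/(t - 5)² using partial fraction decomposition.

Decompose: P = 3, Q = 3·5 + 4 = 19, so (3t + 4)/(t - 5)² = 3/(t - 5) + 19/(t - 5)². Integrate: ∫ P/(t - 5) dt = 3 ln|(t - 5)|; ∫ Q/(t - 5)² dt = -19/(t - 5). Sum: 3 ln|(t - 5)| - 19/(t - 5) + C


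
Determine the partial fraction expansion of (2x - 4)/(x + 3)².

(2x - 4) = P(x + 3) + Q. At x = -3: Q = 2·(-3) - 4 = -10. Coeff of x: P = 2
Result: 2/(x + 3) - 10/(x + 3)²


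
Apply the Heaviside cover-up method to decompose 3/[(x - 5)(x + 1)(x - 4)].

Cover (x - 5), x=5: P = 3/[(5 + 1)(5 - 4)] = 1/2. Cover (x + 1), x=-1: Q = 3/[(-1 - 5)(-1 - 4)] = 1/10. Cover (x - 4), x=4: R = 3/[(4 - 5)(4 + 1)] = -3/5.
Result: (1/2)/(x - 5) + (1/10)/(x + 1) - (3/5)/(x - 4)


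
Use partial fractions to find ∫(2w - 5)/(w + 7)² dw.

Decompose: A = 2, B = 2·(-7) - 5 = -19, so (2w - 5)/(w + 7)² = 2/(w + 7) - 19/(w + 7)². Integrate: ∫ A/(w + 7) dw = 2 ln|(w + 7)|; ∫ B/(w + 7)² dw = 19/(w + 7). Sum: 2 ln|(w + 7)| + 19/(w + 7) + C


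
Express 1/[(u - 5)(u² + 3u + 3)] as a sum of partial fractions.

Cover-up at u = 5: P = 1/(5² + 3·5 + 3) = 1/43. Then Q = -P = -1/43, R = -P·(3 + 5) = -8/43
Result: (1/43)/(u - 5) - ((1/43)u + 8/43)/(u² + 3u + 3)


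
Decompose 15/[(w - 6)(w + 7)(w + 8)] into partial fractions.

Using cover-up method: P = 15/182, Q = -15/13, R = 15/14
Result: (15/182)/(w - 6) - (15/13)/(w + 7) + (15/14)/(w + 8)


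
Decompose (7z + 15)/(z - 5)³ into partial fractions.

(7z + 15) = α(z - 5)² + β(z - 5) + γ. At z = 5: γ = 7·5 + 15 = 50. Coefficients: α = 0, β = 7
Result: 7/(z - 5)² + 50/(z - 5)³


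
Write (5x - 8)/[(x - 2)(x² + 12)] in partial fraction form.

At x=2: α = (5·2 - 8)/(2² + 12) = 1/8. β = -α = -1/8, γ = 5 - 2·α = 19/4
Result: (1/8)/(x - 2) - ((1/8)x - 19/4)/(x² + 12)


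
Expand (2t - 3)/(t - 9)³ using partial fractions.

(2t - 3) = A(t - 9)² + B(t - 9) + C. At t = 9: C = 2·9 - 3 = 15. Coefficients: A = 0, B = 2
Result: 2/(t - 9)² + 15/(t - 9)³


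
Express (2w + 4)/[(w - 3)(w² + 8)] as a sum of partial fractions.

At w=3: α = (2·3 + 4)/(3² + 8) = 10/17. β = -α = -10/17, γ = 2 - 3·α = 4/17
Result: (10/17)/(w - 3) - ((10/17)w - 4/17)/(w² + 8)
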